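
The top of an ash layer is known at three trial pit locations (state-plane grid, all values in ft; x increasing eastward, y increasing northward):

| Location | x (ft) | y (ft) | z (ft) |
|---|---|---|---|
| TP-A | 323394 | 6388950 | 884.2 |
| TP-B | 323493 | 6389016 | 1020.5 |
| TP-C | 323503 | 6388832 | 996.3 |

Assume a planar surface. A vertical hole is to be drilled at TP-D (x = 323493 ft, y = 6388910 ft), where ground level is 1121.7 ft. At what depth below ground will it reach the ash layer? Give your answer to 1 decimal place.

Let the plane be z = a·x + b·y + c.
TP-B−TP-A: 99a + 66b = 136.3;  TP-C−TP-A: 109a − 118b = 112.1.
Solving gives a = 1.244013562, b = 0.199131172.
Then c = 884.2 − a·323394 − b·6388950 = −1673661.42.
At (323493, 6388910): z_contact = 402429.68 + 1272231.14 − 1673661.42 = 999.39 ft.
Depth below ground = 1121.7 − 999.39 = 122.3 ft.

122.3 ft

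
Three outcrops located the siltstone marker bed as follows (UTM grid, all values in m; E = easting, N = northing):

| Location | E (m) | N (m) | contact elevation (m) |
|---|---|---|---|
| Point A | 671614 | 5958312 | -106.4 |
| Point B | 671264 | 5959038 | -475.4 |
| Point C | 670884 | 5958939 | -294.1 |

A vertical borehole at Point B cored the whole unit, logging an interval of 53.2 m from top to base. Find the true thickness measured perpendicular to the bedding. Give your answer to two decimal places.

Let the plane be z = a·E + b·N + c.
Point B−Point A: −350a + 726b = −369;  Point C−Point A: −730a + 627b = −187.7.
Solving gives a = −0.30623, b = −0.65589.
|∇z| = √(a²+b²) = 0.72386, so dip δ = arctan(0.72386) = 35.90°.
True thickness = vertical thickness × cos δ = 53.2 × cos 35.90° = 43.09 m.

43.09 m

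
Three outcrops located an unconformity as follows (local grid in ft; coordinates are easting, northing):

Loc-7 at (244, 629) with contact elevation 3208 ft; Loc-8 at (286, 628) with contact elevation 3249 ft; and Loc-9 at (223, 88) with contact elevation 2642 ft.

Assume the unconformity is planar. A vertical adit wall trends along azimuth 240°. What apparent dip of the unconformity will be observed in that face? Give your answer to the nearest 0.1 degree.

53.9°

Let the plane be z = a·easting + b·northing + c.
Loc-8−Loc-7: 42a − 1b = 41;  Loc-9−Loc-7: −21a − 541b = −566.
Solving gives a = 1.00018, b = 1.00739.
Unit vector along 240° is (sin 240°, cos 240°) = (-0.8660, -0.5000).
Slope in that direction = a·(-0.8660) + b·(-0.5000) = −1.36987.
Apparent dip = arctan|1.36987| = 53.9° (true dip is 54.8°, so apparent ≤ true as expected).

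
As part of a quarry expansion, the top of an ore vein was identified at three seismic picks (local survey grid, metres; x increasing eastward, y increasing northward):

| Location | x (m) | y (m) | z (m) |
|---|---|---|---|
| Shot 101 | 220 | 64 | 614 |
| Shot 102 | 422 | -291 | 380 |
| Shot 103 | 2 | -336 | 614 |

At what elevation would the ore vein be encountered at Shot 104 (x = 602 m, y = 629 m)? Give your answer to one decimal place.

570.2 m

Let the plane be z = a·x + b·y + c.
Shot 102−Shot 101: 202a − 355b = −234;  Shot 103−Shot 101: −218a − 400b = 0.
Solving gives a = −0.59169, b = 0.32247.
Then c = 614 − a·220 − b·64 = 723.53.
At (602, 629): z = −356.2 + 202.8 + 723.53 = 570.2 m.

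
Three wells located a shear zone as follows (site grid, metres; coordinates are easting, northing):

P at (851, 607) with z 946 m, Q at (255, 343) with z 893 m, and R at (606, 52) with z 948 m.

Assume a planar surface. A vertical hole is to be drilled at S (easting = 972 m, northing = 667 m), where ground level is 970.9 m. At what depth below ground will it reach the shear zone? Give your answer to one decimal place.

14.5 m

Let the plane be z = a·easting + b·northing + c.
Q−P: −596a − 264b = −53;  R−P: −245a − 555b = 2.
Solving gives a = 0.11253, b = −0.05328.
Then c = 946 − a·851 − b·607 = 882.58.
At (972, 667): z_contact = 109.37 − 35.54 + 882.58 = 956.42 m.
Depth below ground = 970.9 − 956.42 = 14.5 m.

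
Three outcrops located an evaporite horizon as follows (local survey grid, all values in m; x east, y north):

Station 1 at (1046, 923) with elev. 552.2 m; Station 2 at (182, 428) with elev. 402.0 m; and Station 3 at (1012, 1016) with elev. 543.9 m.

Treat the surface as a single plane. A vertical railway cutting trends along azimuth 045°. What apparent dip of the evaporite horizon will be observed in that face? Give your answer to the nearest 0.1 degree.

Two edge vectors: Station 1→Station 2 = (-864, -495, -150.2), Station 1→Station 3 = (-34, 93, -8.3).
Normal n = (Station 1→Station 2) × (Station 1→Station 3) = (18077.1, -2064.4, -97182).
So ∂z/∂x = −n_x/n_z = 0.18601 and ∂z/∂y = −n_y/n_z = −0.02124.
Unit vector along 045° is (sin 45°, cos 45°) = (0.7071, 0.7071).
Slope in that direction = a·(0.7071) + b·(0.7071) = 0.11651.
Apparent dip = arctan|0.11651| = 6.6° (true dip is 10.6°, so apparent ≤ true as expected).

6.6°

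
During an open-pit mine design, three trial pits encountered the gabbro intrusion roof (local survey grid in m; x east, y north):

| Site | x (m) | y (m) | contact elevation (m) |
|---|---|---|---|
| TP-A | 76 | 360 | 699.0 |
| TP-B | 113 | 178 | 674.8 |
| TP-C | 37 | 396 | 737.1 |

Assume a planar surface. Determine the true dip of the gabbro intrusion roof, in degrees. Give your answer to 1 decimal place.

46.5°

Let the plane be z = a·x + b·y + c.
TP-B−TP-A: 37a − 182b = −24.2;  TP-C−TP-A: −39a + 36b = 38.1.
Solving gives a = −1.05151, b = −0.08080.
Gradient magnitude |∇z| = √(a² + b²) = √(1.10567 + 0.00653) = 1.05461.
True dip = arctan(1.05461) = 46.5°, dipping toward E (azimuth ≈ 086°).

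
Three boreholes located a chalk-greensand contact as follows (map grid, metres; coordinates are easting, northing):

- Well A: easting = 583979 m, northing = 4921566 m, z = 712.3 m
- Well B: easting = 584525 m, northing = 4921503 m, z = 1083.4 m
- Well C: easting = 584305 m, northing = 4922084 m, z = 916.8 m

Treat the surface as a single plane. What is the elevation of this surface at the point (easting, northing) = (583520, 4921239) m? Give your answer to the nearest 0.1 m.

Two edge vectors: Well A→Well B = (546, -63, 371.1), Well A→Well C = (326, 518, 204.5).
Normal n = (Well A→Well B) × (Well A→Well C) = (-205113.3, 9321.6, 303366).
So ∂z/∂easting = −n_x/n_z = 0.676124879 and ∂z/∂northing = −n_y/n_z = −0.030727240.
Intercept c from Well A: 712.3 − 394842.73 + 151226.14 = −242904.29.
At (583520, 4921239): z = 394532.4 − 151216.1 − 242904.29 = 412.0 m.

412.0 m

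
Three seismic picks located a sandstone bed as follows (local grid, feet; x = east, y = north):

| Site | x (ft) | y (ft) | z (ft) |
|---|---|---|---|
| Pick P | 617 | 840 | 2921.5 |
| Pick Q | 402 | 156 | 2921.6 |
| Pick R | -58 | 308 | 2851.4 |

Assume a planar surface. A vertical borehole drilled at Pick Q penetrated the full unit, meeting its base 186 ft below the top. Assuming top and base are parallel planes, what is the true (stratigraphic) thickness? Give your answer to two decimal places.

184.08 ft

Let the plane be z = a·x + b·y + c.
Pick Q−Pick P: −215a − 684b = 0.1;  Pick R−Pick P: −675a − 532b = −70.1.
Solving gives a = 0.13821, b = −0.04359.
|∇z| = √(a²+b²) = 0.14492, so dip δ = arctan(0.14492) = 8.25°.
True thickness = vertical thickness × cos δ = 186 × cos 8.25° = 184.08 ft.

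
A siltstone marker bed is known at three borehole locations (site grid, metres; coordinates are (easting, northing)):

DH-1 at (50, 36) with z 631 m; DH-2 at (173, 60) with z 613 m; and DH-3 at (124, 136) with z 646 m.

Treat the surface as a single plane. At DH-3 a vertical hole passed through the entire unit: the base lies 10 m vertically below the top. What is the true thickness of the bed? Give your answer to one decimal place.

9.4 m

Two edge vectors: DH-1→DH-2 = (123, 24, -18), DH-1→DH-3 = (74, 100, 15).
Normal n = (DH-1→DH-2) × (DH-1→DH-3) = (2160, -3177, 10524).
So ∂z/∂E = −n_x/n_z = −0.20525 and ∂z/∂N = −n_y/n_z = 0.30188.
|∇z| = √(a²+b²) = 0.36505, so dip δ = arctan(0.36505) = 20.05°.
True thickness = vertical thickness × cos δ = 10 × cos 20.05° = 9.4 m.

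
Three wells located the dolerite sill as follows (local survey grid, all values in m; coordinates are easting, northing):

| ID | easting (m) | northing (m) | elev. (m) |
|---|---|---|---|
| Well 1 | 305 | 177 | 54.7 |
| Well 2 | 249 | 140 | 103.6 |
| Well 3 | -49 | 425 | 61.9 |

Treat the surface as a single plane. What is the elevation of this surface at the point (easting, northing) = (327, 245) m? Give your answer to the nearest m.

Two edge vectors: Well 1→Well 2 = (-56, -37, 48.9), Well 1→Well 3 = (-354, 248, 7.2).
Normal n = (Well 1→Well 2) × (Well 1→Well 3) = (-12393.6, -16907.4, -26986).
So ∂z/∂easting = −n_x/n_z = −0.45926 and ∂z/∂northing = −n_y/n_z = −0.62652.
Intercept c from Well 1: 54.7 + 140.07 + 110.89 = 305.67.
At (327, 245): z = −150.2 − 153.5 + 305.67 = 2.0 m.

2 m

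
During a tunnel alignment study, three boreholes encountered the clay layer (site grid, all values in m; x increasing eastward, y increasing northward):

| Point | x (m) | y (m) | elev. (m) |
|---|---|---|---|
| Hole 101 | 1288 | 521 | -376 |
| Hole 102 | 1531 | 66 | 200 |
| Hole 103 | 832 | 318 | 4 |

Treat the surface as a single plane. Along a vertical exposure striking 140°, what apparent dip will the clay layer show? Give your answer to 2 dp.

42.58°

Two edge vectors: Hole 101→Hole 102 = (243, -455, 576), Hole 101→Hole 103 = (-456, -203, 380).
Normal n = (Hole 101→Hole 102) × (Hole 101→Hole 103) = (-55972, -354996, -256809).
So ∂z/∂x = −n_x/n_z = −0.21795 and ∂z/∂y = −n_y/n_z = −1.38233.
Unit vector along 140° is (sin 140°, cos 140°) = (0.6428, -0.7660).
Slope in that direction = a·(0.6428) + b·(-0.7660) = 0.91883.
Apparent dip = arctan|0.91883| = 42.58° (true dip is 54.5°, so apparent ≤ true as expected).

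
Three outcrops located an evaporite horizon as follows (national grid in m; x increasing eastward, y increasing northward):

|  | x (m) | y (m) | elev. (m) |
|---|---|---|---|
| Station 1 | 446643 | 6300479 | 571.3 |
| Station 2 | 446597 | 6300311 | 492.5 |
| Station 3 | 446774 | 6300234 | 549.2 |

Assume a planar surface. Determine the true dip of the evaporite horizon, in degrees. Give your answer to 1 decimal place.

30.1°

Two edge vectors: Station 1→Station 2 = (-46, -168, -78.8), Station 1→Station 3 = (131, -245, -22.1).
Normal n = (Station 1→Station 2) × (Station 1→Station 3) = (-15593.2, -11339.4, 33278).
So ∂z/∂x = −n_x/n_z = 0.46857 and ∂z/∂y = −n_y/n_z = 0.34075.
Gradient magnitude |∇z| = √(a² + b²) = √(0.21956 + 0.11611) = 0.57937.
True dip = arctan(0.57937) = 30.1°, dipping toward SW (azimuth ≈ 234°).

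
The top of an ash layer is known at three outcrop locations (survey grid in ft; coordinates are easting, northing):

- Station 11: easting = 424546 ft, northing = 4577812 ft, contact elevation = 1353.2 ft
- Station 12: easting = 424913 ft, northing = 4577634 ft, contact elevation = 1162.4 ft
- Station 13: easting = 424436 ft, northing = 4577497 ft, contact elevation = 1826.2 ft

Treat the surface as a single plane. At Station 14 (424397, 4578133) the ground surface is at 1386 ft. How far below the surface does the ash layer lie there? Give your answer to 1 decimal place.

236.1 ft

Let the plane be z = a·easting + b·northing + c.
Station 12−Station 11: 367a − 178b = −190.8;  Station 13−Station 11: −110a − 315b = 473.
Solving gives a = −1.067396531, b = −1.128845656.
Then c = 1353.2 − a·424546 − b·4577812 = 5622155.32.
At (424397, 4578133): z_contact = −452999.89 − 5168005.55 + 5622155.32 = 1149.88 ft.
Depth below ground = 1386 − 1149.88 = 236.1 ft.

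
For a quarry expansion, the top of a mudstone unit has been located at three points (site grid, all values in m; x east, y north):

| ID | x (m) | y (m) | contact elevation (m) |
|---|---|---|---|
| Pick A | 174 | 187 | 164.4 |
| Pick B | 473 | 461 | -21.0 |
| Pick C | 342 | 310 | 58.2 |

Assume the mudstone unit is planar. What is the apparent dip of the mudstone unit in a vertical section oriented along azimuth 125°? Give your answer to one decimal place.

Two edge vectors: Pick A→Pick B = (299, 274, -185.4), Pick A→Pick C = (168, 123, -106.2).
Normal n = (Pick A→Pick B) × (Pick A→Pick C) = (-6294.6, 606.6, -9255).
So ∂z/∂x = −n_x/n_z = −0.68013 and ∂z/∂y = −n_y/n_z = 0.06554.
Unit vector along 125° is (sin 125°, cos 125°) = (0.8192, -0.5736).
Slope in that direction = a·(0.8192) + b·(-0.5736) = −0.59472.
Apparent dip = arctan|0.59472| = 30.7° (true dip is 34.3°, so apparent ≤ true as expected).

30.7°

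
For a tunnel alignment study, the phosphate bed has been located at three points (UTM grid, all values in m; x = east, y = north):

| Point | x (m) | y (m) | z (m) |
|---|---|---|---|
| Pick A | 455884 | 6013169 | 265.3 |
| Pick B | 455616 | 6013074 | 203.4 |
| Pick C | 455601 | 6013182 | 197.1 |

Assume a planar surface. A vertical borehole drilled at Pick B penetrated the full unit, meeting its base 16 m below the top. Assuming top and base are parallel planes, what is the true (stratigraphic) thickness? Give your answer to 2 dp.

15.55 m

Two edge vectors: Pick A→Pick B = (-268, -95, -61.9), Pick A→Pick C = (-283, 13, -68.2).
Normal n = (Pick A→Pick B) × (Pick A→Pick C) = (7283.7, -759.9, -30369).
So ∂z/∂x = −n_x/n_z = 0.23984 and ∂z/∂y = −n_y/n_z = −0.02502.
|∇z| = √(a²+b²) = 0.24114, so dip δ = arctan(0.24114) = 13.56°.
True thickness = vertical thickness × cos δ = 16 × cos 13.56° = 15.55 m.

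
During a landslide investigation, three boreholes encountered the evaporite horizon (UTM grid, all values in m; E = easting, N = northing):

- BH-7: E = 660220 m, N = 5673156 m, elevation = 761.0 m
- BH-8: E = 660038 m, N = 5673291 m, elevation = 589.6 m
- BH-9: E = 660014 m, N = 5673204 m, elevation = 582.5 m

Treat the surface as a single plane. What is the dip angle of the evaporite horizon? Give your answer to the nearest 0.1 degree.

40.2°

Two edge vectors: BH-7→BH-8 = (-182, 135, -171.4), BH-7→BH-9 = (-206, 48, -178.5).
Normal n = (BH-7→BH-8) × (BH-7→BH-9) = (-15870.3, 2821.4, 19074).
So ∂z/∂E = −n_x/n_z = 0.83204 and ∂z/∂N = −n_y/n_z = −0.14792.
Gradient magnitude |∇z| = √(a² + b²) = √(0.69229 + 0.02188) = 0.84508.
True dip = arctan(0.84508) = 40.2°, dipping toward W (azimuth ≈ 280°).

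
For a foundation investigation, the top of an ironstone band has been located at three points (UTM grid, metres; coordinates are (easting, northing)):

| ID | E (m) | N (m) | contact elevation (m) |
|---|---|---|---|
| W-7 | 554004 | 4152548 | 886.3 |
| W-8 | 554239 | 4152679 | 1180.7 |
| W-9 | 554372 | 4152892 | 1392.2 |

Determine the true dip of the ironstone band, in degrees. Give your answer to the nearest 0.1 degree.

48.2°

Let the plane be z = a·E + b·N + c.
W-8−W-7: 235a + 131b = 294.4;  W-9−W-7: 368a + 344b = 505.9.
Solving gives a = 1.07259, b = 0.32322.
Gradient magnitude |∇z| = √(a² + b²) = √(1.15045 + 0.10447) = 1.12023.
True dip = arctan(1.12023) = 48.2°, dipping toward WSW (azimuth ≈ 253°).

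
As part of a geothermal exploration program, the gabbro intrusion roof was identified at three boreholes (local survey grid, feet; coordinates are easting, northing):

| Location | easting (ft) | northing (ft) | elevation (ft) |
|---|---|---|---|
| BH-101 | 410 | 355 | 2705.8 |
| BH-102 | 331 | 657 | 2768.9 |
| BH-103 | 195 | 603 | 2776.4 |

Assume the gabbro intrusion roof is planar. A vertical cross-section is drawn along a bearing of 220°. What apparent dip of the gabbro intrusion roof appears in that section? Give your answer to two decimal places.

3.12°

Let the plane be z = a·easting + b·northing + c.
BH-102−BH-101: −79a + 302b = 63.1;  BH-103−BH-101: −215a + 248b = 70.6.
Solving gives a = −0.12511, b = 0.17621.
Unit vector along 220° is (sin 220°, cos 220°) = (-0.6428, -0.7660).
Slope in that direction = a·(-0.6428) + b·(-0.7660) = −0.05456.
Apparent dip = arctan|0.05456| = 3.12° (true dip is 12.2°, so apparent ≤ true as expected).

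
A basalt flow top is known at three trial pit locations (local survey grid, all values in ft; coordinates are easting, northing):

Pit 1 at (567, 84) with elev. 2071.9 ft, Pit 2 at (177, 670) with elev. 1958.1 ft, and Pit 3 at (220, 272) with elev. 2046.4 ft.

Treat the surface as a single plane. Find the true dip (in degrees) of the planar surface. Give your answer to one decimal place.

Two edge vectors: Pit 1→Pit 2 = (-390, 586, -113.8), Pit 1→Pit 3 = (-347, 188, -25.5).
Normal n = (Pit 1→Pit 2) × (Pit 1→Pit 3) = (6451.4, 29543.6, 130022).
So ∂z/∂easting = −n_x/n_z = −0.04962 and ∂z/∂northing = −n_y/n_z = −0.22722.
Gradient magnitude |∇z| = √(a² + b²) = √(0.00246 + 0.05163) = 0.23257.
True dip = arctan(0.23257) = 13.1°, dipping toward NNE (azimuth ≈ 012°).

13.1°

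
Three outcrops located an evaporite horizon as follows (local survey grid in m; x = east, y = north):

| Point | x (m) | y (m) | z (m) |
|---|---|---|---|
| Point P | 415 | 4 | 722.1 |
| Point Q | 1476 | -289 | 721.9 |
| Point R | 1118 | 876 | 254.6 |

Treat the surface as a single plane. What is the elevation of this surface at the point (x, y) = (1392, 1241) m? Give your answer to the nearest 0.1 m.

61.4 m

Let the plane be z = a·x + b·y + c.
Point Q−Point P: 1061a − 293b = −0.2;  Point R−Point P: 703a + 872b = −467.5.
Solving gives a = −0.121248, b = −0.438375.
Then c = 722.1 − a·415 − b·4 = 774.17.
At (1392, 1241): z = −168.8 − 544.0 + 774.17 = 61.4 m.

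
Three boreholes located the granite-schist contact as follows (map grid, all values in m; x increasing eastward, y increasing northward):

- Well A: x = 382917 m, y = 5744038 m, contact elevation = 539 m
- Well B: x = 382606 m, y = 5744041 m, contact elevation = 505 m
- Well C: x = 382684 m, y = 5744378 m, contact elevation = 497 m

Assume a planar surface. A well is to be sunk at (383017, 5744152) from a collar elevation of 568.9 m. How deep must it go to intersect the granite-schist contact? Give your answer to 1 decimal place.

Let the plane be z = a·x + b·y + c.
Well B−Well A: −311a + 3b = −34;  Well C−Well A: −233a + 340b = −42.
Solving gives a = 0.108852734, b = −0.048933274.
Then c = 539 − a·382917 − b·5744038 = 239932.02.
At (383017, 5744152): z_contact = 41692.45 − 281080.16 + 239932.02 = 544.31 m.
Depth below ground = 568.9 − 544.31 = 24.6 m.

24.6 m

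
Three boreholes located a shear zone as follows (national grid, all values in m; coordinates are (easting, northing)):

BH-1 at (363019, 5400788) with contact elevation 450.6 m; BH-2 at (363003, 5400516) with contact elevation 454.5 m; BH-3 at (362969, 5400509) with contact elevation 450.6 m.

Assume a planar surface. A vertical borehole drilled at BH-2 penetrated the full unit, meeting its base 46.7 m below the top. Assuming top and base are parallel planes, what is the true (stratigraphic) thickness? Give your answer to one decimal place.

46.4 m

Two edge vectors: BH-1→BH-2 = (-16, -272, 3.9), BH-1→BH-3 = (-50, -279, 0).
Normal n = (BH-1→BH-2) × (BH-1→BH-3) = (1088.1, -195, -9136).
So ∂z/∂E = −n_x/n_z = 0.11910 and ∂z/∂N = −n_y/n_z = −0.02134.
|∇z| = √(a²+b²) = 0.12100, so dip δ = arctan(0.12100) = 6.90°.
True thickness = vertical thickness × cos δ = 46.7 × cos 6.90° = 46.4 m.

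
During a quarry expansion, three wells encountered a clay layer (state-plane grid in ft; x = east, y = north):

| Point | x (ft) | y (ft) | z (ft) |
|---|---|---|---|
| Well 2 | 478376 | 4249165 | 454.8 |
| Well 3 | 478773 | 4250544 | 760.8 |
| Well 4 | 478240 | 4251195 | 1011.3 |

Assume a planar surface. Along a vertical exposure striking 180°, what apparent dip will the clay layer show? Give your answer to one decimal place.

Let the plane be z = a·x + b·y + c.
Well 3−Well 2: 397a + 1379b = 306;  Well 4−Well 2: −136a + 2030b = 556.5.
Solving gives a = −0.14720, b = 0.26428.
Unit vector along 180° is (sin 180°, cos 180°) = (0.0000, -1.0000).
Slope in that direction = a·(0.0000) + b·(-1.0000) = −0.26428.
Apparent dip = arctan|0.26428| = 14.8° (true dip is 16.8°, so apparent ≤ true as expected).

14.8°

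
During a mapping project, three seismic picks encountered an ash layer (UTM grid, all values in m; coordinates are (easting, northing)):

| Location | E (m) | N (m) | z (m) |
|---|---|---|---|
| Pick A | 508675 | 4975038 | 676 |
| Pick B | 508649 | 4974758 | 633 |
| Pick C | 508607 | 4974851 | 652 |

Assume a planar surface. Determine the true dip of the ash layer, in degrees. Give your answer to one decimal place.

Let the plane be z = a·E + b·N + c.
Pick B−Pick A: −26a − 280b = −43;  Pick C−Pick A: −68a − 187b = −24.
Solving gives a = −0.09317, b = 0.16222.
Gradient magnitude |∇z| = √(a² + b²) = √(0.00868 + 0.02632) = 0.18708.
True dip = arctan(0.18708) = 10.6°, dipping toward SSE (azimuth ≈ 150°).

10.6°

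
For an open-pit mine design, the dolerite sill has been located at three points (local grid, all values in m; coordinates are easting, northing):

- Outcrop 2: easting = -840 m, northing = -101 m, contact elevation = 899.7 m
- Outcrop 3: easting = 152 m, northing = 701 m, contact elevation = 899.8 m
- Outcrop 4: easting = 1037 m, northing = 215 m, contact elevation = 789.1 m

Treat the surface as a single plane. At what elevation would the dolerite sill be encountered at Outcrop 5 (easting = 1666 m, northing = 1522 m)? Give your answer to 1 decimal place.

862.8 m

Two edge vectors: Outcrop 2→Outcrop 3 = (992, 802, 0.1), Outcrop 2→Outcrop 4 = (1877, 316, -110.6).
Normal n = (Outcrop 2→Outcrop 3) × (Outcrop 2→Outcrop 4) = (-88732.8, 109902.9, -1191882).
So ∂z/∂easting = −n_x/n_z = −0.074448 and ∂z/∂northing = −n_y/n_z = 0.092210.
Intercept c from Outcrop 2: 899.7 − 62.54 + 9.31 = 846.48.
At (1666, 1522): z = −124.0 + 140.3 + 846.48 = 862.8 m.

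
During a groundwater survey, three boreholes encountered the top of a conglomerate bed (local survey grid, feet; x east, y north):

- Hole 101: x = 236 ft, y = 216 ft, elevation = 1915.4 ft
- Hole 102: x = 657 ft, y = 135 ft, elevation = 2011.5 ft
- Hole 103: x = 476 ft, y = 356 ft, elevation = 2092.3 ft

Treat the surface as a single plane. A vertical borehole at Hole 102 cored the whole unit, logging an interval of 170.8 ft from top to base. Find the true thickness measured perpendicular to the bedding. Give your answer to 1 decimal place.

136.9 ft

Let the plane be z = a·x + b·y + c.
Hole 102−Hole 101: 421a − 81b = 96.1;  Hole 103−Hole 101: 240a + 140b = 176.9.
Solving gives a = 0.35446, b = 0.65592.
|∇z| = √(a²+b²) = 0.74557, so dip δ = arctan(0.74557) = 36.71°.
True thickness = vertical thickness × cos δ = 170.8 × cos 36.71° = 136.9 ft.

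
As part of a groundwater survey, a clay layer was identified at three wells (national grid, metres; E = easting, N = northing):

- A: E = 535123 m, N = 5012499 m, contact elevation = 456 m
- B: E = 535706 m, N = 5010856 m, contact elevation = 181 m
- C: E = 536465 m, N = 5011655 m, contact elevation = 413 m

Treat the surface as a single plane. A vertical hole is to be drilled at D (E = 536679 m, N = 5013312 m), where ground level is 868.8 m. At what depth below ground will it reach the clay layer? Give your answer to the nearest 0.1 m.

102.9 m

Two edge vectors: A→B = (583, -1643, -275), A→C = (1342, -844, -43).
Normal n = (A→B) × (A→C) = (-161451, -343981, 1712854).
So ∂z/∂E = −n_x/n_z = 0.094258472 and ∂z/∂N = −n_y/n_z = 0.200823304.
Intercept c from A: 456 − 50439.88 − 1006626.61 = −1056610.49.
At (536679, 5013312): z_contact = 50586.54 + 1006789.88 − 1056610.49 = 765.94 m.
Depth below ground = 868.8 − 765.94 = 102.9 m.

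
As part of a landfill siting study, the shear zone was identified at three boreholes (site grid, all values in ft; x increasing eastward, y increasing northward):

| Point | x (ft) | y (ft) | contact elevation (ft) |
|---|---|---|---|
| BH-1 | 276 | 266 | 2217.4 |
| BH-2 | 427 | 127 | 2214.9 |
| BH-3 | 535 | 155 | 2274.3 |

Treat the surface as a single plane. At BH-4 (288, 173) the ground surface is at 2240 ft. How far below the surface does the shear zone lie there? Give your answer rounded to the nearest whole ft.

Two edge vectors: BH-1→BH-2 = (151, -139, -2.5), BH-1→BH-3 = (259, -111, 56.9).
Normal n = (BH-1→BH-2) × (BH-1→BH-3) = (-8186.6, -9239.4, 19240).
So ∂z/∂x = −n_x/n_z = 0.42550 and ∂z/∂y = −n_y/n_z = 0.48022.
Intercept c from BH-1: 2217.4 − 117.44 − 127.74 = 1972.22.
At (288, 173): z_contact = 122.5 + 83.1 + 1972.22 = 2177.8 ft.
Depth below ground = 2240 − 2177.8 = 62 ft.

62 ft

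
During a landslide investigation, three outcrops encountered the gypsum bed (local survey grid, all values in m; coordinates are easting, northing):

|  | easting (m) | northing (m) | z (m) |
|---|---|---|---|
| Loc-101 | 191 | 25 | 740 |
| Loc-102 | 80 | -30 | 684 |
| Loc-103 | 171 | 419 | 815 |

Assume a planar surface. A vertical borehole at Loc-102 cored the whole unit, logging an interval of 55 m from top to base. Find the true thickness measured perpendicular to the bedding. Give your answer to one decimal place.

50.1 m

Let the plane be z = a·easting + b·northing + c.
Loc-102−Loc-101: −111a − 55b = −56;  Loc-103−Loc-101: −20a + 394b = 75.
Solving gives a = 0.40012, b = 0.21067.
|∇z| = √(a²+b²) = 0.45219, so dip δ = arctan(0.45219) = 24.33°.
True thickness = vertical thickness × cos δ = 55 × cos 24.33° = 50.1 m.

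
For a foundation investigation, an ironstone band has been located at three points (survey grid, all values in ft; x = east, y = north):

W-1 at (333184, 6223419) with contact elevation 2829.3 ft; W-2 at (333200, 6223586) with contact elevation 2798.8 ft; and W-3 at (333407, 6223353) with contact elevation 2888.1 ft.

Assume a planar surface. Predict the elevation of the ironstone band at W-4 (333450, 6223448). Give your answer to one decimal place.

Let the plane be z = a·x + b·y + c.
W-2−W-1: 16a + 167b = −30.5;  W-3−W-1: 223a − 66b = 58.8.
Solving gives a = 0.203843643, b = −0.202164660.
Then c = 2829.3 − a·333184 − b·6223419 = 1193067.25.
At (333450, 6223448): z = 67971.7 − 1258161.3 + 1193067.25 = 2877.7 ft.

2877.7 ft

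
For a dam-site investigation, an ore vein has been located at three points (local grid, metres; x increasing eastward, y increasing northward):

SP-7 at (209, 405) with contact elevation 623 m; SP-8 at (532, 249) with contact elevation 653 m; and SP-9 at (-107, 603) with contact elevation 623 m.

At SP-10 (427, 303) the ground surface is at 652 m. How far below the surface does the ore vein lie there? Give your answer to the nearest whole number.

7 m

Let the plane be z = a·x + b·y + c.
SP-8−SP-7: 323a − 156b = 30;  SP-9−SP-7: −316a + 198b = 0.
Solving gives a = 0.40524, b = 0.64675.
Then c = 623 − a·209 − b·405 = 276.37.
At (427, 303): z_contact = 173.0 + 196.0 + 276.37 = 645.4 m.
Depth below ground = 652 − 645.4 = 7 m.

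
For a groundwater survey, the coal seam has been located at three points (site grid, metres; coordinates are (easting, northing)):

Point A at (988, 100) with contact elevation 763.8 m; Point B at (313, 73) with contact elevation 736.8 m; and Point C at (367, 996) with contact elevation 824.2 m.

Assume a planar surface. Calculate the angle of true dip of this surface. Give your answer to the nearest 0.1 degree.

Two edge vectors: Point A→Point B = (-675, -27, -27), Point A→Point C = (-621, 896, 60.4).
Normal n = (Point A→Point B) × (Point A→Point C) = (22561.2, 57537, -621567).
So ∂z/∂E = −n_x/n_z = 0.03630 and ∂z/∂N = −n_y/n_z = 0.09257.
Gradient magnitude |∇z| = √(a² + b²) = √(0.00132 + 0.00857) = 0.09943.
True dip = arctan(0.09943) = 5.7°, dipping toward SSW (azimuth ≈ 201°).

5.7°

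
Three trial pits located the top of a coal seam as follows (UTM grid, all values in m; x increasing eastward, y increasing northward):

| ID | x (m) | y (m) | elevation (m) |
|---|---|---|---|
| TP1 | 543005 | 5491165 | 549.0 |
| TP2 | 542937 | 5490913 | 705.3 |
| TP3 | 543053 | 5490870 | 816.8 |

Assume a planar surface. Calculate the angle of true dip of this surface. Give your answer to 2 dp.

46.12°

Two edge vectors: TP1→TP2 = (-68, -252, 156.3), TP1→TP3 = (48, -295, 267.8).
Normal n = (TP1→TP2) × (TP1→TP3) = (-21377.1, 25712.8, 32156).
So ∂z/∂x = −n_x/n_z = 0.66479 and ∂z/∂y = −n_y/n_z = −0.79963.
Gradient magnitude |∇z| = √(a² + b²) = √(0.44195 + 0.63940) = 1.03988.
True dip = arctan(1.03988) = 46.12°, dipping toward NW (azimuth ≈ 320°).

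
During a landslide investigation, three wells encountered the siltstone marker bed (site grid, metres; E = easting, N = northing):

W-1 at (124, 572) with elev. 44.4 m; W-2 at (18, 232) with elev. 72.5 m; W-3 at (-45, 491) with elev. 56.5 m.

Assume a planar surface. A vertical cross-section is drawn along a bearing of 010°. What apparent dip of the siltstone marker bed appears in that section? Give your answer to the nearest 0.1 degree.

Two edge vectors: W-1→W-2 = (-106, -340, 28.1), W-1→W-3 = (-169, -81, 12.1).
Normal n = (W-1→W-2) × (W-1→W-3) = (-1837.9, -3466.3, -48874).
So ∂z/∂E = −n_x/n_z = −0.03760 and ∂z/∂N = −n_y/n_z = −0.07092.
Unit vector along 010° is (sin 10°, cos 10°) = (0.1736, 0.9848).
Slope in that direction = a·(0.1736) + b·(0.9848) = −0.07638.
Apparent dip = arctan|0.07638| = 4.4° (true dip is 4.6°, so apparent ≤ true as expected).

4.4°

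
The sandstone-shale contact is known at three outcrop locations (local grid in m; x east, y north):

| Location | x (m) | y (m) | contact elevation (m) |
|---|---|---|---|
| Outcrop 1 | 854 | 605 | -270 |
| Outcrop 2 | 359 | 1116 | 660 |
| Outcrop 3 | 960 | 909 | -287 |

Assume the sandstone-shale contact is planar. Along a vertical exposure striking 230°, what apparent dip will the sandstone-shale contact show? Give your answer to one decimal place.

38.9°

Let the plane be z = a·x + b·y + c.
Outcrop 2−Outcrop 1: −495a + 511b = 930;  Outcrop 3−Outcrop 1: 106a + 304b = −17.
Solving gives a = −1.42396, b = 0.44059.
Unit vector along 230° is (sin 230°, cos 230°) = (-0.7660, -0.6428).
Slope in that direction = a·(-0.7660) + b·(-0.6428) = 0.80761.
Apparent dip = arctan|0.80761| = 38.9° (true dip is 56.1°, so apparent ≤ true as expected).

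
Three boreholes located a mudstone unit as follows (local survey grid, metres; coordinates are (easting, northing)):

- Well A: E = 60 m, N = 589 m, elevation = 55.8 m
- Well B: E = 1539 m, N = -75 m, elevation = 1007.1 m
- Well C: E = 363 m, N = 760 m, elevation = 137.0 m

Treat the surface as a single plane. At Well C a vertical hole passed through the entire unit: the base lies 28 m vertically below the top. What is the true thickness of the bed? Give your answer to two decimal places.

Two edge vectors: Well A→Well B = (1479, -664, 951.3), Well A→Well C = (303, 171, 81.2).
Normal n = (Well A→Well B) × (Well A→Well C) = (-216589.1, 168149.1, 454101).
So ∂z/∂E = −n_x/n_z = 0.47696 and ∂z/∂N = −n_y/n_z = −0.37029.
|∇z| = √(a²+b²) = 0.60383, so dip δ = arctan(0.60383) = 31.12°.
True thickness = vertical thickness × cos δ = 28 × cos 31.12° = 23.97 m.

23.97 m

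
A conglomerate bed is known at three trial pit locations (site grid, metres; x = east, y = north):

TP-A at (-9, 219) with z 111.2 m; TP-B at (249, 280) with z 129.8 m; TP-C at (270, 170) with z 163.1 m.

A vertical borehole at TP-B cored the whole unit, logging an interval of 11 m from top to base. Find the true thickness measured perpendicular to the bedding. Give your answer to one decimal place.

Two edge vectors: TP-A→TP-B = (258, 61, 18.6), TP-A→TP-C = (279, -49, 51.9).
Normal n = (TP-A→TP-B) × (TP-A→TP-C) = (4077.3, -8200.8, -29661).
So ∂z/∂x = −n_x/n_z = 0.13746 and ∂z/∂y = −n_y/n_z = −0.27648.
|∇z| = √(a²+b²) = 0.30877, so dip δ = arctan(0.30877) = 17.16°.
True thickness = vertical thickness × cos δ = 11 × cos 17.16° = 10.5 m.

10.5 m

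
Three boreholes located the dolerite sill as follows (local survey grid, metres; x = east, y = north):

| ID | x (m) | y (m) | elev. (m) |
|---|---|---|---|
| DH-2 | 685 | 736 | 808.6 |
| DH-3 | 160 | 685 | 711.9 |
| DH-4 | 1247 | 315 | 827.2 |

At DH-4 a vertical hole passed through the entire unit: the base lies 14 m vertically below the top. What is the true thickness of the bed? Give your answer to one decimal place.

Let the plane be z = a·x + b·y + c.
DH-3−DH-2: −525a − 51b = −96.7;  DH-4−DH-2: 562a − 421b = 18.6.
Solving gives a = 0.16685, b = 0.17855.
|∇z| = √(a²+b²) = 0.24437, so dip δ = arctan(0.24437) = 13.73°.
True thickness = vertical thickness × cos δ = 14 × cos 13.73° = 13.6 m.

13.6 m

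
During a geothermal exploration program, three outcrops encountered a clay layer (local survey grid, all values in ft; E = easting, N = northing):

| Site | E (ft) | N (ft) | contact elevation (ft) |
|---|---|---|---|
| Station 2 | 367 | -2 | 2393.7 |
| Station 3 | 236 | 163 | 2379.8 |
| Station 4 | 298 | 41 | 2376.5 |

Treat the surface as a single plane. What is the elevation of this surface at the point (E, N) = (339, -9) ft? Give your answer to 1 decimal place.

Let the plane be z = a·E + b·N + c.
Station 3−Station 2: −131a + 165b = −13.9;  Station 4−Station 2: −69a + 43b = −17.2.
Solving gives a = 0.38948, b = 0.22498.
Then c = 2393.7 − a·367 − b·-2 = 2251.21.
At (339, -9): z = 132.0 − 2.0 + 2251.21 = 2381.2 ft.

2381.2 ft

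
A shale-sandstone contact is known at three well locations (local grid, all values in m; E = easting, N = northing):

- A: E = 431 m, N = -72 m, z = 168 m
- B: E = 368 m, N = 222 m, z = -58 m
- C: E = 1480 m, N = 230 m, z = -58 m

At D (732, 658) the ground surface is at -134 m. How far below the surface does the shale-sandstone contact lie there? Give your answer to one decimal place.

256.6 m

Two edge vectors: A→B = (-63, 294, -226), A→C = (1049, 302, -226).
Normal n = (A→B) × (A→C) = (1808, -251312, -327432).
So ∂z/∂E = −n_x/n_z = 0.005522 and ∂z/∂N = −n_y/n_z = −0.767524.
Intercept c from A: 168 − 2.38 − 55.26 = 110.36.
At (732, 658): z_contact = 4.04 − 505.03 + 110.36 = -390.63 m.
Depth below ground = -134 − (-390.63) = 256.6 m.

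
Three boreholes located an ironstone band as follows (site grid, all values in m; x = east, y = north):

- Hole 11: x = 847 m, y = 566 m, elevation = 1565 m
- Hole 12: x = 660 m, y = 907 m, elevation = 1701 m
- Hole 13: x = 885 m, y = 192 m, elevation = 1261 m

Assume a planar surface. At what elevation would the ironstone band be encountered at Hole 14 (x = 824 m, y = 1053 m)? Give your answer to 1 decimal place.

Two edge vectors: Hole 11→Hole 12 = (-187, 341, 136), Hole 11→Hole 13 = (38, -374, -304).
Normal n = (Hole 11→Hole 12) × (Hole 11→Hole 13) = (-52800, -51680, 56980).
So ∂z/∂x = −n_x/n_z = 0.926641 and ∂z/∂y = −n_y/n_z = 0.906985.
Intercept c from Hole 11: 1565 − 784.86 − 513.35 = 266.78.
At (824, 1053): z = 763.6 + 955.1 + 266.78 = 1985.4 m.

1985.4 m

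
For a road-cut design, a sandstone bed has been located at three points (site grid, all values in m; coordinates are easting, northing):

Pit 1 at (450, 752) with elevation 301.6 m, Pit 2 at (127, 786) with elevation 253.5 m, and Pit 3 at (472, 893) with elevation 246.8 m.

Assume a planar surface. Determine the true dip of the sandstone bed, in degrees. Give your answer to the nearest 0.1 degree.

22.7°

Two edge vectors: Pit 1→Pit 2 = (-323, 34, -48.1), Pit 1→Pit 3 = (22, 141, -54.8).
Normal n = (Pit 1→Pit 2) × (Pit 1→Pit 3) = (4918.9, -18758.6, -46291).
So ∂z/∂easting = −n_x/n_z = 0.10626 and ∂z/∂northing = −n_y/n_z = −0.40523.
Gradient magnitude |∇z| = √(a² + b²) = √(0.01129 + 0.16421) = 0.41893.
True dip = arctan(0.41893) = 22.7°, dipping toward NNW (azimuth ≈ 345°).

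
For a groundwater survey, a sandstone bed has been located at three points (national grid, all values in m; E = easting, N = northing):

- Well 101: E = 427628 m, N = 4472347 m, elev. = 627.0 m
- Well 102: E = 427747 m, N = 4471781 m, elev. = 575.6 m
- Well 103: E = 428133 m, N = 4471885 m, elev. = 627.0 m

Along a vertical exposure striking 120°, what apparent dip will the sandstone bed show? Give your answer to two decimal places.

1.88°

Let the plane be z = a·E + b·N + c.
Well 102−Well 101: 119a − 566b = −51.4;  Well 103−Well 101: 505a − 462b = 0.
Solving gives a = 0.10287, b = 0.11244.
Unit vector along 120° is (sin 120°, cos 120°) = (0.8660, -0.5000).
Slope in that direction = a·(0.8660) + b·(-0.5000) = 0.03286.
Apparent dip = arctan|0.03286| = 1.88° (true dip is 8.7°, so apparent ≤ true as expected).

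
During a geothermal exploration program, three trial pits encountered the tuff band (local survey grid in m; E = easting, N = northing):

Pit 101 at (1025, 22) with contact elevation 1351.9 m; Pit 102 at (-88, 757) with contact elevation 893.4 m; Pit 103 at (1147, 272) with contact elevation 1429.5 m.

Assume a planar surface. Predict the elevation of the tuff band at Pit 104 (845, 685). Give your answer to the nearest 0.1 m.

Two edge vectors: Pit 101→Pit 102 = (-1113, 735, -458.5), Pit 101→Pit 103 = (122, 250, 77.6).
Normal n = (Pit 101→Pit 102) × (Pit 101→Pit 103) = (171661, 30431.8, -367920).
So ∂z/∂E = −n_x/n_z = 0.466572 and ∂z/∂N = −n_y/n_z = 0.082713.
Intercept c from Pit 101: 1351.9 − 478.24 − 1.82 = 871.84.
At (845, 685): z = 394.3 + 56.7 + 871.84 = 1322.8 m.

1322.8 m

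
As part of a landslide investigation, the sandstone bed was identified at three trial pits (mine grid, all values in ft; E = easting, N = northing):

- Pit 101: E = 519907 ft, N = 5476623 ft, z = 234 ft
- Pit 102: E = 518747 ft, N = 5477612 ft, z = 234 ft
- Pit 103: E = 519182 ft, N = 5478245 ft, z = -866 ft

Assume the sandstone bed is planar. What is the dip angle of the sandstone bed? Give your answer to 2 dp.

Two edge vectors: Pit 101→Pit 102 = (-1160, 989, 0), Pit 101→Pit 103 = (-725, 1622, -1100).
Normal n = (Pit 101→Pit 102) × (Pit 101→Pit 103) = (-1087900, -1276000, -1164495).
So ∂z/∂E = −n_x/n_z = −0.93422 and ∂z/∂N = −n_y/n_z = −1.09575.
Gradient magnitude |∇z| = √(a² + b²) = √(0.87278 + 1.20068) = 1.43995.
True dip = arctan(1.43995) = 55.22°, dipping toward NE (azimuth ≈ 040°).

55.22°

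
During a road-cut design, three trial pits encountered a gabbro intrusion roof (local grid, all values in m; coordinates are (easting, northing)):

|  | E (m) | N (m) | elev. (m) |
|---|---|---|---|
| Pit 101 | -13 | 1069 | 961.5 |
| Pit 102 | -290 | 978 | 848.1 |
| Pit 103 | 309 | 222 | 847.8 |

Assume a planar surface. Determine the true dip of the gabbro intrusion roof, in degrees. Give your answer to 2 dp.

22.52°

Let the plane be z = a·E + b·N + c.
Pit 102−Pit 101: −277a − 91b = −113.4;  Pit 103−Pit 101: 322a − 847b = −113.7.
Solving gives a = 0.32473, b = 0.25769.
Gradient magnitude |∇z| = √(a² + b²) = √(0.10545 + 0.06640) = 0.41455.
True dip = arctan(0.41455) = 22.52°, dipping toward SW (azimuth ≈ 232°).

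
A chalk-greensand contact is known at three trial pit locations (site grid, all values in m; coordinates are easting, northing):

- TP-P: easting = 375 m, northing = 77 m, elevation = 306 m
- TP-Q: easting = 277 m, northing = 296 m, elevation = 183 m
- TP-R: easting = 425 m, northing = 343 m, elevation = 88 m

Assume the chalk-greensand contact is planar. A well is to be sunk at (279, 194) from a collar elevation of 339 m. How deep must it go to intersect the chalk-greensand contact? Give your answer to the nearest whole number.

81 m

Two edge vectors: TP-P→TP-Q = (-98, 219, -123), TP-P→TP-R = (50, 266, -218).
Normal n = (TP-P→TP-Q) × (TP-P→TP-R) = (-15024, -27514, -37018).
So ∂z/∂easting = −n_x/n_z = −0.40586 and ∂z/∂northing = −n_y/n_z = −0.74326.
Intercept c from TP-P: 306 + 152.20 + 57.23 = 515.43.
At (279, 194): z_contact = −113.2 − 144.2 + 515.43 = 258.0 m.
Depth below ground = 339 − 258.0 = 81 m.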